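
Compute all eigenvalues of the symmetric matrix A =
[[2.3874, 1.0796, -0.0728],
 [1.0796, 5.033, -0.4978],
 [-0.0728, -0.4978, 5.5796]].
sigma(A) ≈ {2, 5, 6}

A is real symmetric, so its spectrum consists of real eigenvalues. Expanding the characteristic polynomial of the displayed matrix gives
  det(λ I - A) = p(λ) = λ^3 + (-13)λ^2 + (52)λ + (-60).
Solving p(λ) = 0 yields eigenvalues ≈ 2, 5, 6. (A is shown rounded to 4 decimals, so these recover the underlying integer eigenvalues to within that precision.)
Verification: the trace of A = 13 equals the sum of eigenvalues 13, and det(A) ≈ 60.0000 matches the eigenvalue product 60.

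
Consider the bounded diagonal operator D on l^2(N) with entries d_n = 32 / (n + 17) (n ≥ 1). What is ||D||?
||D|| = 16/9 (attained at n = 1)

For D diagonal, ||D|| = sup_n |d_n| = sup_n 32/(n + 17). This is positive and strictly decreasing in n, so the supremum is attained at n = 1: d_1 = 32/(1 + 17) = 16/9. Hence ||D|| = 16/9.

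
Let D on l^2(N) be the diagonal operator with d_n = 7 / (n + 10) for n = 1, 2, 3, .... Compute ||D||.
||D|| = 7/11 (attained at n = 1)

For D diagonal, ||D|| = sup_n |d_n| = sup_n 7/(n + 10). This is positive and strictly decreasing in n, so the supremum is attained at n = 1: d_1 = 7/(1 + 10) = 7/11. Hence ||D|| = 7/11.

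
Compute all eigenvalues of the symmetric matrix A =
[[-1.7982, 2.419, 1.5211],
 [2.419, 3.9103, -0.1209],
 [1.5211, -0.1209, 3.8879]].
sigma(A) ≈ {-3, 4, 5}

A is real symmetric, so its spectrum consists of real eigenvalues. Expanding the characteristic polynomial of the displayed matrix gives
  det(λ I - A) = p(λ) = λ^3 + (-6)λ^2 + (-7)λ + (59.9989).
Solving p(λ) = 0 yields eigenvalues ≈ -3, 4, 5. (A is shown rounded to 4 decimals, so these recover the underlying integer eigenvalues to within that precision.)
Verification: the trace of A = 6 equals the sum of eigenvalues 6, and det(A) ≈ -59.9989 matches the eigenvalue product -60.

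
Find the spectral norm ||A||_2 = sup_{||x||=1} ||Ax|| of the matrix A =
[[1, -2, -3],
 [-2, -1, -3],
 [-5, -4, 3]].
||A||_2 ≈ 7.1641 (= sqrt(largest eigenvalue of A^T A))

||A||_2 = sigma_max(A) = sqrt(lambda_max(A^T A)). Form the symmetric matrix M = A^T A =
[[30, 20, -12],
 [20, 21, -3],
 [-12, -3, 27]].
Its characteristic polynomial (trace, sum of principal 2x2 minors, determinant of M give the coefficients) is
  p(λ) = det(λ I - M) = λ^3 - 78λ^2 + 1454λ - 4356.
No integer candidate from the rational root theorem (±divisors of 4356) is a root, so the roots are irrational. The cubic discriminant is Δ = 678079264 > 0, so there are three distinct real roots. p(3) = -669 and p(4) = 276 have opposite signs, so a root lies in (3, 4); Newton's method refines it to λ ≈ 3.6928. p(22) = 528 and p(23) = -9 have opposite signs, so a root lies in (22, 23); Newton's method refines it to λ ≈ 22.9835. p(51) = -429 and p(52) = 948 have opposite signs, so a root lies in (51, 52); Newton's method refines it to λ ≈ 51.3237. Check (Vieta): the three roots sum to 78, matching tr M = 78.
So the eigenvalues of A^T A are ≈ 3.6928, 22.9835, 51.3237 (all ≥ 0, as they must be for A^T A). The largest is λ_max ≈ 51.3237, hence ||A||_2 = sqrt(λ_max) ≈ 7.1641.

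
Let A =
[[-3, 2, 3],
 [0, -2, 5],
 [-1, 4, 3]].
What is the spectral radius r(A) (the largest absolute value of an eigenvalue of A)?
r(A) ≈ 5.2328

The eigenvalues of A are the roots of its characteristic polynomial. With M = A (coefficients from the trace, the sum of principal 2x2 minors, and det A):
  p(λ) = det(λ I - M) = λ^3 + 2λ^2 - 26λ - 62.
No integer candidate from the rational root theorem (±divisors of 62) is a root, so the roots are irrational. The cubic discriminant is Δ = 29236 > 0, so there are three distinct real roots. p(-5) = -7 and p(-4) = 10 have opposite signs, so a root lies in (-5, -4); Newton's method refines it to λ ≈ -4.7256. p(-3) = 7 and p(-2) = -10 have opposite signs, so a root lies in (-3, -2); Newton's method refines it to λ ≈ -2.5073. p(5) = -17 and p(6) = 70 have opposite signs, so a root lies in (5, 6); Newton's method refines it to λ ≈ 5.2328. Check (Vieta): the three roots sum to -2, matching tr M = -2.
Thus the eigenvalues (to 4 decimals) are -4.7256 (modulus 4.7256); -2.5073 (modulus 2.5073); 5.2328 (modulus 5.2328). The spectral radius is the largest modulus: r(A) ≈ 5.2328. (Cross-check: r(A) ≤ ||A||_2 ≈ 7.1607; equality holds whenever A is normal, though it can also hold for some non-normal A.)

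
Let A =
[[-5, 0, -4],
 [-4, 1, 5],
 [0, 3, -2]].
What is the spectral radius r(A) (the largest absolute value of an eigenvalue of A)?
r(A) ≈ 5.6022

The eigenvalues of A are the roots of its characteristic polynomial. With M = A (coefficients from the trace, the sum of principal 2x2 minors, and det A):
  p(λ) = det(λ I - M) = λ^3 + 6λ^2 - 12λ - 133.
No integer candidate from the rational root theorem (±divisors of 133) is a root, so the roots are irrational. The cubic discriminant is Δ = -178227 < 0, so there is one real root and a complex-conjugate pair. p(4) = -21 and p(5) = 82 have opposite signs, so a root lies in (4, 5); Newton's method refines it to λ ≈ 4.2377. Dividing out (λ - (4.2377)) leaves approximately λ^2 + 10.2377λ + 31.3847. For λ^2 + 10.2377λ + 31.3847 the discriminant is -20.7278. It is negative, so the remaining roots are the complex-conjugate pair λ ≈ -5.1189 ± 2.2764i. Their product equals the constant term, so |λ|^2 ≈ 31.3847 and |λ| ≈ 5.6022.
Thus the eigenvalues (to 4 decimals) are 4.2377 (modulus 4.2377); -5.1189 ± 2.2764i (modulus 5.6022). The spectral radius is the largest modulus: r(A) ≈ 5.6022. (Cross-check: r(A) ≤ ||A||_2 ≈ 6.7106; equality holds whenever A is normal, though it can also hold for some non-normal A.)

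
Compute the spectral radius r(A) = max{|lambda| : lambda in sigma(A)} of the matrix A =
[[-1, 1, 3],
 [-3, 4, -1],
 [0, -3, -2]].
r(A) ≈ 4.6407

The eigenvalues of A are the roots of its characteristic polynomial. With M = A (coefficients from the trace, the sum of principal 2x2 minors, and det A):
  p(λ) = det(λ I - M) = λ^3 - λ^2 - 10λ - 32.
No integer candidate from the rational root theorem (±divisors of 32) is a root, so the roots are irrational. The cubic discriminant is Δ = -29436 < 0, so there is one real root and a complex-conjugate pair. p(4) = -24 and p(5) = 18 have opposite signs, so a root lies in (4, 5); Newton's method refines it to λ ≈ 4.6407. Dividing out (λ - (4.6407)) leaves approximately λ^2 + 3.6407λ + 6.8955. For λ^2 + 3.6407λ + 6.8955 the discriminant is -14.3272. It is negative, so the remaining roots are the complex-conjugate pair λ ≈ -1.8204 ± 1.8926i. Their product equals the constant term, so |λ|^2 ≈ 6.8955 and |λ| ≈ 2.6259.
Thus the eigenvalues (to 4 decimals) are 4.6407 (modulus 4.6407); -1.8204 ± 1.8926i (modulus 2.6259). The spectral radius is the largest modulus: r(A) ≈ 4.6407. (Cross-check: r(A) ≤ ||A||_2 ≈ 5.8494; equality holds whenever A is normal, though it can also hold for some non-normal A.)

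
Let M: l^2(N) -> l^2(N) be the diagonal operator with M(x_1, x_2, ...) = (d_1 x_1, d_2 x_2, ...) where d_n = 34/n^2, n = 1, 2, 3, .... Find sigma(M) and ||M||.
sigma(M) = {34/n^2 : n ≥ 1} ∪ {0}; ||M|| = 34

A bounded diagonal operator on l^2 with diagonal entries d_n has spectrum equal to the closure of {d_n : n ≥ 1}: every d_n is an eigenvalue (with eigenvector e_n), so {d_n} ⊂ sigma(M); the spectrum is closed, so its closure is too; and for lambda not in the closure, (M - lambda I) has bounded inverse (the diagonal entries 1/(d_n - lambda) are bounded). For our sequence d_n = 34/n^2, n = 1, 2, 3, ...:
  - {d_n} = {34/n^2 : n ≥ 1}; the only limit point is 0
  - closure = {34/n^2 : n ≥ 1} ∪ {0}
For the norm: a diagonal operator has ||M|| = sup_n |d_n|. Here d_n = 34/n^2 is positive and decreasing, so sup_n |d_n| = d_1 = 34. So ||M|| = 34.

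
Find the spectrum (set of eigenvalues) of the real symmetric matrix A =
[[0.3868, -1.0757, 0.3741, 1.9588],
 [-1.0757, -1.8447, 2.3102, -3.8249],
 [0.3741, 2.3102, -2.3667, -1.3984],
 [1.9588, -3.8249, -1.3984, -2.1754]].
sigma(A) ≈ {-6, -4, 0, 4}

A is real symmetric, so its spectrum consists of real eigenvalues. Expanding the characteristic polynomial of the displayed matrix gives
  det(λ I - A) = p(λ) = λ^4 + (6)λ^3 + (-16)λ^2 + (-95.9977)λ + (0).
Solving p(λ) = 0 yields eigenvalues ≈ -6, -4, 0, 4. (A is shown rounded to 4 decimals, so these recover the underlying integer eigenvalues to within that precision.)
Verification: the trace of A = -6 equals the sum of eigenvalues -6, and det(A) ≈ -0.0001 matches the eigenvalue product 0.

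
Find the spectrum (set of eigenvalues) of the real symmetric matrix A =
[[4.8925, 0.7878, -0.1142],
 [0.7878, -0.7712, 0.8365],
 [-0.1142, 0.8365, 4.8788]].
sigma(A) ≈ {-1, 5} (5 with multiplicity 2)

A is real symmetric, so its spectrum consists of real eigenvalues. Expanding the characteristic polynomial of the displayed matrix gives
  det(λ I - A) = p(λ) = λ^3 + (-9)λ^2 + (15)λ + (25).
Solving p(λ) = 0 yields eigenvalues ≈ -1, 5, 5. (A is shown rounded to 4 decimals, so these recover the underlying integer eigenvalues to within that precision.)
Verification: the trace of A = 9 equals the sum of eigenvalues 9, and det(A) ≈ -25.0000 matches the eigenvalue product -25.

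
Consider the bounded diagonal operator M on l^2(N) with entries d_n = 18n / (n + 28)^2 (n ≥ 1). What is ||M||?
||M|| = 9/56 (attained at n = 28)

For M diagonal, ||M|| = sup_n |d_n|. Treat f(x) = 18x / (x + 28)^2 for real x > 0. By the quotient rule, f'(x) = 18(28 - x)/(x + 28)^3, which is positive for x < 28 and negative for x > 28. So f has a unique maximum at x = 28, and since 28 is a positive integer, the supremum over n ≥ 1 is attained at n = 28: d_28 = 18·28/(28 + 28)^2 = 18·28/3136 = 9/56. Hence ||M|| = 9/56.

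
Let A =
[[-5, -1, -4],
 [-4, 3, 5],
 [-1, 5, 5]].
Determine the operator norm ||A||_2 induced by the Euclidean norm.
||A||_2 ≈ 9.9643 (= sqrt(largest eigenvalue of A^T A))

||A||_2 = sigma_max(A) = sqrt(lambda_max(A^T A)). Form the symmetric matrix M = A^T A =
[[42, -12, -5],
 [-12, 35, 44],
 [-5, 44, 66]].
Its characteristic polynomial (trace, sum of principal 2x2 minors, determinant of M give the coefficients) is
  p(λ) = det(λ I - M) = λ^3 - 143λ^2 + 4447λ - 10609.
No integer candidate from the rational root theorem (±divisors of 10609) is a root, so the roots are irrational. The cubic discriminant is Δ = 46929651712 > 0, so there are three distinct real roots. p(2) = -2279 and p(3) = 1472 have opposite signs, so a root lies in (2, 3); Newton's method refines it to λ ≈ 2.5989. p(41) = 256 and p(42) = -1999 have opposite signs, so a root lies in (41, 42); Newton's method refines it to λ ≈ 41.1144. p(99) = -1600 and p(100) = 4091 have opposite signs, so a root lies in (99, 100); Newton's method refines it to λ ≈ 99.2867. Check (Vieta): the three roots sum to 143, matching tr M = 143.
So the eigenvalues of A^T A are ≈ 2.5989, 41.1144, 99.2867 (all ≥ 0, as they must be for A^T A). The largest is λ_max ≈ 99.2867, hence ||A||_2 = sqrt(λ_max) ≈ 9.9643.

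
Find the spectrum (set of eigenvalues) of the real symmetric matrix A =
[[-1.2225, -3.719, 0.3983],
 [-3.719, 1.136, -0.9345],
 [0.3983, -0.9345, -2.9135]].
sigma(A) ≈ {-4, -3, 4}

A is real symmetric, so its spectrum consists of real eigenvalues. Expanding the characteristic polynomial of the displayed matrix gives
  det(λ I - A) = p(λ) = λ^3 + (3)λ^2 + (-16)λ + (-47.9985).
Solving p(λ) = 0 yields eigenvalues ≈ -4, -3, 4. (A is shown rounded to 4 decimals, so these recover the underlying integer eigenvalues to within that precision.)
Verification: the trace of A = -3 equals the sum of eigenvalues -3, and det(A) ≈ 47.9985 matches the eigenvalue product 48.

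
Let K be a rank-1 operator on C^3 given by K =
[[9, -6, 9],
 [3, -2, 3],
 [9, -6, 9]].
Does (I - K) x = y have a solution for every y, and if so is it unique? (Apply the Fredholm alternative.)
(I - K) is invertible (det(I - K) = -15 ≠ 0), so for every y in C^3 the equation (I - K) x = y has a unique solution.

K has rank 1, so it is an outer product K = u v^T: every row of K is a multiple of one row vector. Reading off the entries, u = (3, 1, 3) and v = (3, -2, 3) (row i of K equals u_i·v^T). A rank-one matrix u v^T satisfies K u = u (v·u) and kills the (2)-dimensional subspace v^⊥, so its characteristic polynomial is lambda^2 (lambda - v·u) with v·u = tr K = 16. Hence the eigenvalues of I - K are 1 (multiplicity 2) and 1 - (16) = -15, so det(I - K) = -15. (Direct check: I - K =
[[-8, 6, -9],
 [-3, 3, -3],
 [-9, 6, -8]]
has determinant -15.) The finite-dimensional Fredholm alternative says: either (I - K) is invertible, or ker(I - K) ≠ {0} and then range(I - K) = ker((I - K)^*)^⊥, with dim ker(I - K) = dim ker((I - K)^*). Since det(I - K) ≠ 0, 1 is not an eigenvalue of K and ker(I - K) = {0}, so we are in the first case: for every y there is a unique x = (I - K)^(-1) y. Explicitly, by the Sherman–Morrison formula, (I - u v^T)^(-1) = I + u v^T/(1 - v·u), i.e. (I - K)^(-1) = I + K/(-15).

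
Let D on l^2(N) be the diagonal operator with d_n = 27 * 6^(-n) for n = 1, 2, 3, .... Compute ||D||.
||D|| = 9/2 (attained at n = 1)

For D diagonal, ||D|| = sup_n |d_n|. The sequence d_n = 27 * 6^(-n) is positive and strictly decreasing (ratio 6^(-1) < 1), so the supremum is d_1 = 27/6 = 9/2. Hence ||D|| = 9/2.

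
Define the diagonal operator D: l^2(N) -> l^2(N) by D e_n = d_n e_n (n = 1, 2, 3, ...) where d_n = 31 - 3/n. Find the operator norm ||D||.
||D|| = 31

For a diagonal operator on l^2 with entries d_n, ||D|| = sup_n |d_n|. Here d_1 = 28, d_2 = 59/2, ..., and d_n = 31 - 3/n increases monotonically toward 31. All terms lie in [28, 31), so |d_n| = d_n and the supremum is the limit 31, which is not attained by any individual d_n. Hence ||D|| = 31.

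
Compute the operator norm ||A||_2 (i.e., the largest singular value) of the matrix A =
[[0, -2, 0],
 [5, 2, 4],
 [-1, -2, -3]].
||A||_2 ≈ 7.4937 (= sqrt(largest eigenvalue of A^T A))

||A||_2 = sigma_max(A) = sqrt(lambda_max(A^T A)). Form the symmetric matrix M = A^T A =
[[26, 12, 23],
 [12, 12, 14],
 [23, 14, 25]].
Its characteristic polynomial (trace, sum of principal 2x2 minors, determinant of M give the coefficients) is
  p(λ) = det(λ I - M) = λ^3 - 63λ^2 + 393λ - 484.
No integer candidate from the rational root theorem (±divisors of 484) is a root, so the roots are irrational. The cubic discriminant is Δ = 95498757 > 0, so there are three distinct real roots. p(1) = -153 and p(2) = 58 have opposite signs, so a root lies in (1, 2); Newton's method refines it to λ ≈ 1.6634. p(5) = 31 and p(6) = -178 have opposite signs, so a root lies in (5, 6); Newton's method refines it to λ ≈ 5.1816. p(56) = -428 and p(57) = 2423 have opposite signs, so a root lies in (56, 57); Newton's method refines it to λ ≈ 56.155. Check (Vieta): the three roots sum to 63, matching tr M = 63.
So the eigenvalues of A^T A are ≈ 1.6634, 5.1816, 56.155 (all ≥ 0, as they must be for A^T A). The largest is λ_max ≈ 56.155, hence ||A||_2 = sqrt(λ_max) ≈ 7.4937.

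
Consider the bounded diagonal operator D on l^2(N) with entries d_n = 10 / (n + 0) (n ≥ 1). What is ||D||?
||D|| = 10 (attained at n = 1)

For D diagonal, ||D|| = sup_n |d_n| = sup_n 10/(n + 0). This is positive and strictly decreasing in n, so the supremum is attained at n = 1: d_1 = 10/(1 + 0) = 10. Hence ||D|| = 10.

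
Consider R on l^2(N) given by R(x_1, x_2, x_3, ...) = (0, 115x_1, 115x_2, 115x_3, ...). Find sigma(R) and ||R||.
sigma(R) = closed disk {z in C : |z| ≤ 115}; ||R|| = 115

Note R = 115·U where U is the unit right shift (U x)_k = x_{k-1} (with x_0 := 0); so ||R|| = 115||U|| and sigma(R) = 115·sigma(U). ||R x||^2 = sum_{k≥1} |115x_k|^2 = 13225||x||^2, so ||R|| = 115 and sigma(R) ⊂ {|z| ≤ 115}. For any |lambda| < 115, the equation (R - lambda I) x = 0 forces x_1 = 0, then 115x_k = lambda x_{k+1} ⇒ x = 0, so R has no eigenvalues. But (R - lambda I) is not surjective for |lambda| < 115: solving (R - lambda I) x = e_1 would require x_n proportional to (lambda/115)^(-n), which is not in l^2. So every |lambda| < 115 lies in the residual spectrum. The boundary |lambda| = 115 is in the approximate point spectrum (the spectrum is closed). Hence sigma(R) is the closed disk of radius 115.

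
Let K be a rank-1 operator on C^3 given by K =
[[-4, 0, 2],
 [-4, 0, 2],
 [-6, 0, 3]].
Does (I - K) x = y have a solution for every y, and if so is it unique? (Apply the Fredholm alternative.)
(I - K) is invertible (det(I - K) = 2 ≠ 0), so for every y in C^3 the equation (I - K) x = y has a unique solution.

K has rank 1, so it is an outer product K = u v^T: every row of K is a multiple of one row vector. Reading off the entries, u = (-2, -2, -3) and v = (2, 0, -1) (row i of K equals u_i·v^T). A rank-one matrix u v^T satisfies K u = u (v·u) and kills the (2)-dimensional subspace v^⊥, so its characteristic polynomial is lambda^2 (lambda - v·u) with v·u = tr K = -1. Hence the eigenvalues of I - K are 1 (multiplicity 2) and 1 - (-1) = 2, so det(I - K) = 2. (Direct check: I - K =
[[5, 0, -2],
 [4, 1, -2],
 [6, 0, -2]]
has determinant 2.) The finite-dimensional Fredholm alternative says: either (I - K) is invertible, or ker(I - K) ≠ {0} and then range(I - K) = ker((I - K)^*)^⊥, with dim ker(I - K) = dim ker((I - K)^*). Since det(I - K) ≠ 0, 1 is not an eigenvalue of K and ker(I - K) = {0}, so we are in the first case: for every y there is a unique x = (I - K)^(-1) y. Explicitly, by the Sherman–Morrison formula, (I - u v^T)^(-1) = I + u v^T/(1 - v·u), i.e. (I - K)^(-1) = I + K/(2).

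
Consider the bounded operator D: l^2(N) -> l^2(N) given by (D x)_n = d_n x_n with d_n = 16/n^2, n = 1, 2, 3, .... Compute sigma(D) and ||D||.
sigma(D) = {16/n^2 : n ≥ 1} ∪ {0}; ||D|| = 16

A bounded diagonal operator on l^2 with diagonal entries d_n has spectrum equal to the closure of {d_n : n ≥ 1}: every d_n is an eigenvalue (with eigenvector e_n), so {d_n} ⊂ sigma(D); the spectrum is closed, so its closure is too; and for lambda not in the closure, (D - lambda I) has bounded inverse (the diagonal entries 1/(d_n - lambda) are bounded). For our sequence d_n = 16/n^2, n = 1, 2, 3, ...:
  - {d_n} = {16/n^2 : n ≥ 1}; the only limit point is 0
  - closure = {16/n^2 : n ≥ 1} ∪ {0}
For the norm: a diagonal operator has ||D|| = sup_n |d_n|. Here d_n = 16/n^2 is positive and decreasing, so sup_n |d_n| = d_1 = 16. So ||D|| = 16.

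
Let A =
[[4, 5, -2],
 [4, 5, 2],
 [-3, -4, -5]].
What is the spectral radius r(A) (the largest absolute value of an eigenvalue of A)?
r(A) ≈ 8.8884

The eigenvalues of A are the roots of its characteristic polynomial. With M = A (coefficients from the trace, the sum of principal 2x2 minors, and det A):
  p(λ) = det(λ I - M) = λ^3 - 4λ^2 - 43λ - 4.
No integer candidate from the rational root theorem (±divisors of 4) is a root, so the roots are irrational. The cubic discriminant is Δ = 333772 > 0, so there are three distinct real roots. p(-5) = -14 and p(-4) = 40 have opposite signs, so a root lies in (-5, -4); Newton's method refines it to λ ≈ -4.7945. p(-1) = 34 and p(0) = -4 have opposite signs, so a root lies in (-1, 0); Newton's method refines it to λ ≈ -0.0939. p(8) = -92 and p(9) = 14 have opposite signs, so a root lies in (8, 9); Newton's method refines it to λ ≈ 8.8884. Check (Vieta): the three roots sum to 4, matching tr M = 4.
Thus the eigenvalues (to 4 decimals) are -4.7945 (modulus 4.7945); -0.0939 (modulus 0.0939); 8.8884 (modulus 8.8884). The spectral radius is the largest modulus: r(A) ≈ 8.8884. (Cross-check: r(A) ≤ ||A||_2 ≈ 10.7067; equality holds whenever A is normal, though it can also hold for some non-normal A.)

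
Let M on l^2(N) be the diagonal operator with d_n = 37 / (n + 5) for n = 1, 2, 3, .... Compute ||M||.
||M|| = 37/6 (attained at n = 1)

For M diagonal, ||M|| = sup_n |d_n| = sup_n 37/(n + 5). This is positive and strictly decreasing in n, so the supremum is attained at n = 1: d_1 = 37/(1 + 5) = 37/6. Hence ||M|| = 37/6.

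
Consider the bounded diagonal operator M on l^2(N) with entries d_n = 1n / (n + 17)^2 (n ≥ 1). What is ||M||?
||M|| = 1/68 (attained at n = 17)

For M diagonal, ||M|| = sup_n |d_n|. Treat f(x) = 1x / (x + 17)^2 for real x > 0. By the quotient rule, f'(x) = 1(17 - x)/(x + 17)^3, which is positive for x < 17 and negative for x > 17. So f has a unique maximum at x = 17, and since 17 is a positive integer, the supremum over n ≥ 1 is attained at n = 17: d_17 = 1·17/(17 + 17)^2 = 1·17/1156 = 1/68. Hence ||M|| = 1/68.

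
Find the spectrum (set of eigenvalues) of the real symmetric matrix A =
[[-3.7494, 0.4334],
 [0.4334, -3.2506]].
sigma(A) ≈ {-4, -3}

A is real symmetric, so its spectrum consists of real eigenvalues. Expanding the characteristic polynomial of the displayed matrix gives
  det(λ I - A) = p(λ) = λ^2 + (7)λ + (12).
Solving p(λ) = 0 yields eigenvalues ≈ -4, -3. (A is shown rounded to 4 decimals, so these recover the underlying integer eigenvalues to within that precision.)
Verification: the trace of A = -7 equals the sum of eigenvalues -7, and det(A) ≈ 12.0000 matches the eigenvalue product 12.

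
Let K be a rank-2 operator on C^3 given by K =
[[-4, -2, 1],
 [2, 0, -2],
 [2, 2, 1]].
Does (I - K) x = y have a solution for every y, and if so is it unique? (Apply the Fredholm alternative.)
(I - K) is invertible (det(I - K) = 6 ≠ 0), so for every y in C^3 the equation (I - K) x = y has a unique solution.

K has rank 2 and factors as K = U V^T = u1 v1^T + u2 v2^T with u1 = (2, -2, 0), v1 = (1, 2, 2), u2 = (3, -2, -1), v2 = (-2, -2, -1) (multiplying out reproduces the displayed K). The nonzero eigenvalues of U V^T coincide with those of the 2 x 2 matrix G = V^T U = [[v1·u1, v1·u2], [v2·u1, v2·u2]] = [[-2, -3], [0, -1]], and by the Sylvester determinant identity det(I_3 - U V^T) = det(I_2 - V^T U) = det([[3, 3], [0, 2]]) = (3)(2) - (3)(0) = 6. (Direct check: I - K =
[[5, 2, -1],
 [-2, 1, 2],
 [-2, -2, 0]]
has determinant 6.) The finite-dimensional Fredholm alternative says: either (I - K) is invertible, or ker(I - K) ≠ {0} and then range(I - K) = ker((I - K)^*)^⊥, with dim ker(I - K) = dim ker((I - K)^*). Since det(I - K) ≠ 0, 1 is not an eigenvalue of K and ker(I - K) = {0}, so we are in the first case: for every y there is a unique x = (I - K)^(-1) y. (Explicitly, by the Woodbury identity, (I - U V^T)^(-1) = I + U (I_2 - G)^(-1) V^T.)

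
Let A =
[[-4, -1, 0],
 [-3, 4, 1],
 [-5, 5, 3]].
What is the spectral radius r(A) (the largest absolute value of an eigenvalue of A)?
r(A) ≈ 6.0813

The eigenvalues of A are the roots of its characteristic polynomial. With M = A (coefficients from the trace, the sum of principal 2x2 minors, and det A):
  p(λ) = det(λ I - M) = λ^3 - 3λ^2 - 24λ + 32.
No integer candidate from the rational root theorem (±divisors of 32) is a root, so the roots are irrational. The cubic discriminant is Δ = 77760 > 0, so there are three distinct real roots. p(-5) = -48 and p(-4) = 16 have opposite signs, so a root lies in (-5, -4); Newton's method refines it to λ ≈ -4.3039. p(1) = 6 and p(2) = -20 have opposite signs, so a root lies in (1, 2); Newton's method refines it to λ ≈ 1.2226. p(6) = -4 and p(7) = 60 have opposite signs, so a root lies in (6, 7); Newton's method refines it to λ ≈ 6.0813. Check (Vieta): the three roots sum to 3, matching tr M = 3.
Thus the eigenvalues (to 4 decimals) are -4.3039 (modulus 4.3039); 1.2226 (modulus 1.2226); 6.0813 (modulus 6.0813). The spectral radius is the largest modulus: r(A) ≈ 6.0813. (Cross-check: r(A) ≤ ||A||_2 ≈ 9.3791; equality holds whenever A is normal, though it can also hold for some non-normal A.)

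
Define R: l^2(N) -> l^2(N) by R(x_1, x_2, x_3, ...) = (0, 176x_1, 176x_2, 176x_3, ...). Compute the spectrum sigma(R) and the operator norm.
sigma(R) = closed disk {z in C : |z| ≤ 176}; ||R|| = 176

Note R = 176·U where U is the unit right shift (U x)_k = x_{k-1} (with x_0 := 0); so ||R|| = 176||U|| and sigma(R) = 176·sigma(U). ||R x||^2 = sum_{k≥1} |176x_k|^2 = 30976||x||^2, so ||R|| = 176 and sigma(R) ⊂ {|z| ≤ 176}. For any |lambda| < 176, the equation (R - lambda I) x = 0 forces x_1 = 0, then 176x_k = lambda x_{k+1} ⇒ x = 0, so R has no eigenvalues. But (R - lambda I) is not surjective for |lambda| < 176: solving (R - lambda I) x = e_1 would require x_n proportional to (lambda/176)^(-n), which is not in l^2. So every |lambda| < 176 lies in the residual spectrum. The boundary |lambda| = 176 is in the approximate point spectrum (the spectrum is closed). Hence sigma(R) is the closed disk of radius 176.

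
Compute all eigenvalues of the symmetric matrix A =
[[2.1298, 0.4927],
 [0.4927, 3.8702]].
sigma(A) ≈ {2, 4}

A is real symmetric, so its spectrum consists of real eigenvalues. Expanding the characteristic polynomial of the displayed matrix gives
  det(λ I - A) = p(λ) = λ^2 + (-6)λ + (8).
Solving p(λ) = 0 yields eigenvalues ≈ 2, 4. (A is shown rounded to 4 decimals, so these recover the underlying integer eigenvalues to within that precision.)
Verification: the trace of A = 6 equals the sum of eigenvalues 6, and det(A) ≈ 8.0000 matches the eigenvalue product 8.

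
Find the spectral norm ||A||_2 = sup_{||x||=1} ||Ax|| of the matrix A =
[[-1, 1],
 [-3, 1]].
||A||_2 = sqrt((12 + sqrt(128))/2) ≈ 3.4142 (= sqrt(largest eigenvalue of A^T A))

||A||_2 = sigma_max(A) = sqrt(lambda_max(A^T A)). Form the symmetric matrix M = A^T A =
[[10, -4],
 [-4, 2]].
Its characteristic polynomial (trace, determinant of M give the coefficients) is
  p(λ) = det(λ I - M) = λ^2 - 12λ + 4.
For λ^2 - 12λ + 4 the discriminant is 128. It is nonnegative but not a perfect square, so the roots are real and irrational: λ = (12 ± sqrt(128))/2 ≈ 11.6569, 0.3431.
So the eigenvalues of A^T A are ≈ 0.3431, 11.6569 (all ≥ 0, as they must be for A^T A). The largest is λ_max = (12 + sqrt(128))/2 ≈ 11.6569, hence ||A||_2 = sqrt(λ_max) = sqrt((12 + sqrt(128))/2) ≈ 3.4142.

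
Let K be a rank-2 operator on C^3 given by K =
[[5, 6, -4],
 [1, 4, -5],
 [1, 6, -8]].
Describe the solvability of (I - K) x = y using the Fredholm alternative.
(I - K) is invertible (det(I - K) = -24 ≠ 0), so for every y in C^3 the equation (I - K) x = y has a unique solution.

K has rank 2 and factors as K = U V^T = u1 v1^T + u2 v2^T with u1 = (-2, 1, 2), v1 = (-1, 0, -1), u2 = (3, 2, 3), v2 = (1, 2, -2) (multiplying out reproduces the displayed K). The nonzero eigenvalues of U V^T coincide with those of the 2 x 2 matrix G = V^T U = [[v1·u1, v1·u2], [v2·u1, v2·u2]] = [[0, -6], [-4, 1]], and by the Sylvester determinant identity det(I_3 - U V^T) = det(I_2 - V^T U) = det([[1, 6], [4, 0]]) = (1)(0) - (6)(4) = -24. (Direct check: I - K =
[[-4, -6, 4],
 [-1, -3, 5],
 [-1, -6, 9]]
has determinant -24.) The finite-dimensional Fredholm alternative says: either (I - K) is invertible, or ker(I - K) ≠ {0} and then range(I - K) = ker((I - K)^*)^⊥, with dim ker(I - K) = dim ker((I - K)^*). Since det(I - K) ≠ 0, 1 is not an eigenvalue of K and ker(I - K) = {0}, so we are in the first case: for every y there is a unique x = (I - K)^(-1) y. (Explicitly, by the Woodbury identity, (I - U V^T)^(-1) = I + U (I_2 - G)^(-1) V^T.)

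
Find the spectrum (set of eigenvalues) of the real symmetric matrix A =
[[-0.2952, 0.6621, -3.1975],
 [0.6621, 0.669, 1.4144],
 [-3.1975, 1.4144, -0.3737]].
sigma(A) ≈ {-4, 1, 3}

A is real symmetric, so its spectrum consists of real eigenvalues. Expanding the characteristic polynomial of the displayed matrix gives
  det(λ I - A) = p(λ) = λ^3 + (0)λ^2 + (-13)λ + (12).
Solving p(λ) = 0 yields eigenvalues ≈ -4, 1, 3. (A is shown rounded to 4 decimals, so these recover the underlying integer eigenvalues to within that precision.)
Verification: the trace of A = 0 equals the sum of eigenvalues 0, and det(A) ≈ -12.0004 matches the eigenvalue product -12.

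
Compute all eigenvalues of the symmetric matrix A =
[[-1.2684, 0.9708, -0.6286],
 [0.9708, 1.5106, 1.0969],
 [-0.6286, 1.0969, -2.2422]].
sigma(A) ≈ {-3, -1, 2}

A is real symmetric, so its spectrum consists of real eigenvalues. Expanding the characteristic polynomial of the displayed matrix gives
  det(λ I - A) = p(λ) = λ^3 + (2)λ^2 + (-5)λ + (-6).
Solving p(λ) = 0 yields eigenvalues ≈ -3, -1, 2. (A is shown rounded to 4 decimals, so these recover the underlying integer eigenvalues to within that precision.)
Verification: the trace of A = -2 equals the sum of eigenvalues -2, and det(A) ≈ 5.9998 matches the eigenvalue product 6.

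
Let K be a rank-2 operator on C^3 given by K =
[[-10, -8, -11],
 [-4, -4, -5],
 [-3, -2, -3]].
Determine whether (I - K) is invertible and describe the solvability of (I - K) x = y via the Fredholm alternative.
(I - K) is invertible (det(I - K) = 25 ≠ 0), so for every y in C^3 the equation (I - K) x = y has a unique solution.

K has rank 2 and factors as K = U V^T = u1 v1^T + u2 v2^T with u1 = (1, 1, 0), v1 = (-1, -2, -2), u2 = (3, 1, 1), v2 = (-3, -2, -3) (multiplying out reproduces the displayed K). The nonzero eigenvalues of U V^T coincide with those of the 2 x 2 matrix G = V^T U = [[v1·u1, v1·u2], [v2·u1, v2·u2]] = [[-3, -7], [-5, -14]], and by the Sylvester determinant identity det(I_3 - U V^T) = det(I_2 - V^T U) = det([[4, 7], [5, 15]]) = (4)(15) - (7)(5) = 25. (Direct check: I - K =
[[11, 8, 11],
 [4, 5, 5],
 [3, 2, 4]]
has determinant 25.) The finite-dimensional Fredholm alternative says: either (I - K) is invertible, or ker(I - K) ≠ {0} and then range(I - K) = ker((I - K)^*)^⊥, with dim ker(I - K) = dim ker((I - K)^*). Since det(I - K) ≠ 0, 1 is not an eigenvalue of K and ker(I - K) = {0}, so we are in the first case: for every y there is a unique x = (I - K)^(-1) y. (Explicitly, by the Woodbury identity, (I - U V^T)^(-1) = I + U (I_2 - G)^(-1) V^T.)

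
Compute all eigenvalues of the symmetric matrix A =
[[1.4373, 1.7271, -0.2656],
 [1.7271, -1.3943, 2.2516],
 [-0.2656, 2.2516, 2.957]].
sigma(A) ≈ {-3, 2, 4}

A is real symmetric, so its spectrum consists of real eigenvalues. Expanding the characteristic polynomial of the displayed matrix gives
  det(λ I - A) = p(λ) = λ^3 + (-3)λ^2 + (-10)λ + (24).
Solving p(λ) = 0 yields eigenvalues ≈ -3, 2, 4. (A is shown rounded to 4 decimals, so these recover the underlying integer eigenvalues to within that precision.)
Verification: the trace of A = 3 equals the sum of eigenvalues 3, and det(A) ≈ -24.0003 matches the eigenvalue product -24.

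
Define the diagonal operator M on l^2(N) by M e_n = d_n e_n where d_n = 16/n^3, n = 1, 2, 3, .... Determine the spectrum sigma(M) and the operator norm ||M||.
sigma(M) = {16/n^3 : n ≥ 1} ∪ {0}; ||M|| = 16

A bounded diagonal operator on l^2 with diagonal entries d_n has spectrum equal to the closure of {d_n : n ≥ 1}: every d_n is an eigenvalue (with eigenvector e_n), so {d_n} ⊂ sigma(M); the spectrum is closed, so its closure is too; and for lambda not in the closure, (M - lambda I) has bounded inverse (the diagonal entries 1/(d_n - lambda) are bounded). For our sequence d_n = 16/n^3, n = 1, 2, 3, ...:
  - {d_n} = {16/n^3 : n ≥ 1}; the only limit point is 0
  - closure = {16/n^3 : n ≥ 1} ∪ {0}
For the norm: a diagonal operator has ||M|| = sup_n |d_n|. Here d_n = 16/n^3 is positive and decreasing, so sup_n |d_n| = d_1 = 16. So ||M|| = 16.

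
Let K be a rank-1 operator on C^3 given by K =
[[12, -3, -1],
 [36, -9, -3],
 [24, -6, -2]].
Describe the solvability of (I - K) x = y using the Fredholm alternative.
(I - K) is singular (det(I - K) = 0, i.e. 1 ∈ sigma(K)). (I - K) x = y is solvable iff y ⊥ ker((I - K)^*) = span{(12, -3, -1)}, i.e. iff 12y_1 - 3y_2 - y_3 = 0. When solvable, the solutions are x = y + c·(1, 3, 2), c arbitrary (ker(I - K) = span{(1, 3, 2)}, dimension 1).

K has rank 1, so it is an outer product K = u v^T: every row of K is a multiple of one row vector. Reading off the entries, u = (1, 3, 2) and v = (12, -3, -1) (row i of K equals u_i·v^T). A rank-one matrix u v^T satisfies K u = u (v·u) and kills the (2)-dimensional subspace v^⊥, so its characteristic polynomial is lambda^2 (lambda - v·u) with v·u = tr K = 1. Hence the eigenvalues of I - K are 1 (multiplicity 2) and 1 - (1) = 0, so det(I - K) = 0. (Direct check: I - K =
[[-11, 3, 1],
 [-36, 10, 3],
 [-24, 6, 3]]
has determinant 0.) So 1 is an eigenvalue of K and (I - K) is not invertible. The finite-dimensional Fredholm alternative says: either (I - K) is invertible, or ker(I - K) ≠ {0} and then range(I - K) = ker((I - K)^*)^⊥, with dim ker(I - K) = dim ker((I - K)^*). We are in the second case, so we need both kernels. Kernel of I - K: (I - K) u = u - u (v·u) = u - u = 0, so ker(I - K) = span{u} = span{(1, 3, 2)} (it is exactly 1-dimensional because rank(I - K) = 2). Kernel of the adjoint: K is real, so (I - K)^* = I - K^T = I - v u^T, and (I - v u^T) v = v - v (u·v) = 0; hence ker((I - K)^*) = span{v} = span{(12, -3, -1)}. Therefore (I - K) x = y is solvable iff <y, v> = 0, i.e. iff 12y_1 - 3y_2 - y_3 = 0. When this holds, K y = u (v·y) = 0, so (I - K) y = y and x = y is a particular solution; the full solution set is the line x = y + c·u = y + c·(1, 3, 2), c ∈ C.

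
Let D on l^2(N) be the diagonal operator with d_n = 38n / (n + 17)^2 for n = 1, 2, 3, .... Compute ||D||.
||D|| = 19/34 (attained at n = 17)

For D diagonal, ||D|| = sup_n |d_n|. Treat f(x) = 38x / (x + 17)^2 for real x > 0. By the quotient rule, f'(x) = 38(17 - x)/(x + 17)^3, which is positive for x < 17 and negative for x > 17. So f has a unique maximum at x = 17, and since 17 is a positive integer, the supremum over n ≥ 1 is attained at n = 17: d_17 = 38·17/(17 + 17)^2 = 38·17/1156 = 19/34. Hence ||D|| = 19/34.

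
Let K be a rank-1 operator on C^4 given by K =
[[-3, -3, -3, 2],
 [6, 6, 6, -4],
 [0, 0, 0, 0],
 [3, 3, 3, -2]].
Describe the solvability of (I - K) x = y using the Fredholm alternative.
(I - K) is singular (det(I - K) = 0, i.e. 1 ∈ sigma(K)). (I - K) x = y is solvable iff y ⊥ ker((I - K)^*) = span{(-3, -3, -3, 2)}, i.e. iff -3y_1 - 3y_2 - 3y_3 + 2y_4 = 0. When solvable, the solutions are x = y + c·(1, -2, 0, -1), c arbitrary (ker(I - K) = span{(1, -2, 0, -1)}, dimension 1).

K has rank 1, so it is an outer product K = u v^T: every row of K is a multiple of one row vector. Reading off the entries, u = (1, -2, 0, -1) and v = (-3, -3, -3, 2) (row i of K equals u_i·v^T). A rank-one matrix u v^T satisfies K u = u (v·u) and kills the (3)-dimensional subspace v^⊥, so its characteristic polynomial is lambda^3 (lambda - v·u) with v·u = tr K = 1. Hence the eigenvalues of I - K are 1 (multiplicity 3) and 1 - (1) = 0, so det(I - K) = 0. (Direct check: I - K =
[[4, 3, 3, -2],
 [-6, -5, -6, 4],
 [0, 0, 1, 0],
 [-3, -3, -3, 3]]
has determinant 0.) So 1 is an eigenvalue of K and (I - K) is not invertible. The finite-dimensional Fredholm alternative says: either (I - K) is invertible, or ker(I - K) ≠ {0} and then range(I - K) = ker((I - K)^*)^⊥, with dim ker(I - K) = dim ker((I - K)^*). We are in the second case, so we need both kernels. Kernel of I - K: (I - K) u = u - u (v·u) = u - u = 0, so ker(I - K) = span{u} = span{(1, -2, 0, -1)} (it is exactly 1-dimensional because rank(I - K) = 3). Kernel of the adjoint: K is real, so (I - K)^* = I - K^T = I - v u^T, and (I - v u^T) v = v - v (u·v) = 0; hence ker((I - K)^*) = span{v} = span{(-3, -3, -3, 2)}. Therefore (I - K) x = y is solvable iff <y, v> = 0, i.e. iff -3y_1 - 3y_2 - 3y_3 + 2y_4 = 0. When this holds, K y = u (v·y) = 0, so (I - K) y = y and x = y is a particular solution; the full solution set is the line x = y + c·u = y + c·(1, -2, 0, -1), c ∈ C.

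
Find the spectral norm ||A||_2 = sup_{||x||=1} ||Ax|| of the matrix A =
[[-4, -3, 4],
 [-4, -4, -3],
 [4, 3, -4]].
||A||_2 = sqrt((123 + sqrt(3729))/2) ≈ 9.5934 (= sqrt(largest eigenvalue of A^T A))

||A||_2 = sigma_max(A) = sqrt(lambda_max(A^T A)). Form the symmetric matrix M = A^T A =
[[48, 40, -20],
 [40, 34, -12],
 [-20, -12, 41]].
Its characteristic polynomial (trace, sum of principal 2x2 minors, determinant of M give the coefficients) is
  p(λ) = det(λ I - M) = λ^3 - 123λ^2 + 2850λ.
The constant term is 0, so λ = 0 is a root. Dividing out λ leaves p(λ) = λ(λ^2 - 123λ + 2850). For λ^2 - 123λ + 2850 the discriminant is 3729. It is nonnegative but not a perfect square, so the roots are real and irrational: λ = (123 ± sqrt(3729))/2 ≈ 92.0328, 30.9672.
So the eigenvalues of A^T A are ≈ 0, 30.9672, 92.0328 (all ≥ 0, as they must be for A^T A). The largest is λ_max = (123 + sqrt(3729))/2 ≈ 92.0328, hence ||A||_2 = sqrt(λ_max) = sqrt((123 + sqrt(3729))/2) ≈ 9.5934.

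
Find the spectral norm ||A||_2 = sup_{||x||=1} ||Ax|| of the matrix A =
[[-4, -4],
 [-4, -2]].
||A||_2 = sqrt((52 + sqrt(2448))/2) ≈ 7.1231 (= sqrt(largest eigenvalue of A^T A))

||A||_2 = sigma_max(A) = sqrt(lambda_max(A^T A)). Form the symmetric matrix M = A^T A =
[[32, 24],
 [24, 20]].
Its characteristic polynomial (trace, determinant of M give the coefficients) is
  p(λ) = det(λ I - M) = λ^2 - 52λ + 64.
For λ^2 - 52λ + 64 the discriminant is 2448. It is nonnegative but not a perfect square, so the roots are real and irrational: λ = (52 ± sqrt(2448))/2 ≈ 50.7386, 1.2614.
So the eigenvalues of A^T A are ≈ 1.2614, 50.7386 (all ≥ 0, as they must be for A^T A). The largest is λ_max = (52 + sqrt(2448))/2 ≈ 50.7386, hence ||A||_2 = sqrt(λ_max) = sqrt((52 + sqrt(2448))/2) ≈ 7.1231.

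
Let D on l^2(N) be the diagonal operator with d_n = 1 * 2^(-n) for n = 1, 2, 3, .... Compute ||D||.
||D|| = 1/2 (attained at n = 1)

For D diagonal, ||D|| = sup_n |d_n|. The sequence d_n = 1 * 2^(-n) is positive and strictly decreasing (ratio 2^(-1) < 1), so the supremum is d_1 = 1/2. Hence ||D|| = 1/2.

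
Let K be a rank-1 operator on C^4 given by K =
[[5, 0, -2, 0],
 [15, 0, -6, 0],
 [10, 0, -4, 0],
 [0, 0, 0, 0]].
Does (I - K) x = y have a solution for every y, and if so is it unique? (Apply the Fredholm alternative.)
(I - K) is singular (det(I - K) = 0, i.e. 1 ∈ sigma(K)). (I - K) x = y is solvable iff y ⊥ ker((I - K)^*) = span{(5, 0, -2, 0)}, i.e. iff 5y_1 - 2y_3 = 0. When solvable, the solutions are x = y + c·(1, 3, 2, 0), c arbitrary (ker(I - K) = span{(1, 3, 2, 0)}, dimension 1).

K has rank 1, so it is an outer product K = u v^T: every row of K is a multiple of one row vector. Reading off the entries, u = (1, 3, 2, 0) and v = (5, 0, -2, 0) (row i of K equals u_i·v^T). A rank-one matrix u v^T satisfies K u = u (v·u) and kills the (3)-dimensional subspace v^⊥, so its characteristic polynomial is lambda^3 (lambda - v·u) with v·u = tr K = 1. Hence the eigenvalues of I - K are 1 (multiplicity 3) and 1 - (1) = 0, so det(I - K) = 0. (Direct check: I - K =
[[-4, 0, 2, 0],
 [-15, 1, 6, 0],
 [-10, 0, 5, 0],
 [0, 0, 0, 1]]
has determinant 0.) So 1 is an eigenvalue of K and (I - K) is not invertible. The finite-dimensional Fredholm alternative says: either (I - K) is invertible, or ker(I - K) ≠ {0} and then range(I - K) = ker((I - K)^*)^⊥, with dim ker(I - K) = dim ker((I - K)^*). We are in the second case, so we need both kernels. Kernel of I - K: (I - K) u = u - u (v·u) = u - u = 0, so ker(I - K) = span{u} = span{(1, 3, 2, 0)} (it is exactly 1-dimensional because rank(I - K) = 3). Kernel of the adjoint: K is real, so (I - K)^* = I - K^T = I - v u^T, and (I - v u^T) v = v - v (u·v) = 0; hence ker((I - K)^*) = span{v} = span{(5, 0, -2, 0)}. Therefore (I - K) x = y is solvable iff <y, v> = 0, i.e. iff 5y_1 - 2y_3 = 0. When this holds, K y = u (v·y) = 0, so (I - K) y = y and x = y is a particular solution; the full solution set is the line x = y + c·u = y + c·(1, 3, 2, 0), c ∈ C.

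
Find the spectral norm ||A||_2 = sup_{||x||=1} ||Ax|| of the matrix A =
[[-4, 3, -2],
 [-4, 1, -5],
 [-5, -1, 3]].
||A||_2 ≈ 8.263 (= sqrt(largest eigenvalue of A^T A))

||A||_2 = sigma_max(A) = sqrt(lambda_max(A^T A)). Form the symmetric matrix M = A^T A =
[[57, -11, 13],
 [-11, 11, -14],
 [13, -14, 38]].
Its characteristic polynomial (trace, sum of principal 2x2 minors, determinant of M give the coefficients) is
  p(λ) = det(λ I - M) = λ^3 - 106λ^2 + 2725λ - 10201.
No integer candidate from the rational root theorem (±divisors of 10201) is a root, so the roots are irrational. The cubic discriminant is Δ = 4125221609 > 0, so there are three distinct real roots. p(4) = -933 and p(5) = 899 have opposite signs, so a root lies in (4, 5); Newton's method refines it to λ ≈ 4.4967. p(33) = 227 and p(34) = -783 have opposite signs, so a root lies in (33, 34); Newton's method refines it to λ ≈ 33.2258. p(68) = -613 and p(69) = 1667 have opposite signs, so a root lies in (68, 69); Newton's method refines it to λ ≈ 68.2776. Check (Vieta): the three roots sum to 106, matching tr M = 106.
So the eigenvalues of A^T A are ≈ 4.4967, 33.2258, 68.2776 (all ≥ 0, as they must be for A^T A). The largest is λ_max ≈ 68.2776, hence ||A||_2 = sqrt(λ_max) ≈ 8.263.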